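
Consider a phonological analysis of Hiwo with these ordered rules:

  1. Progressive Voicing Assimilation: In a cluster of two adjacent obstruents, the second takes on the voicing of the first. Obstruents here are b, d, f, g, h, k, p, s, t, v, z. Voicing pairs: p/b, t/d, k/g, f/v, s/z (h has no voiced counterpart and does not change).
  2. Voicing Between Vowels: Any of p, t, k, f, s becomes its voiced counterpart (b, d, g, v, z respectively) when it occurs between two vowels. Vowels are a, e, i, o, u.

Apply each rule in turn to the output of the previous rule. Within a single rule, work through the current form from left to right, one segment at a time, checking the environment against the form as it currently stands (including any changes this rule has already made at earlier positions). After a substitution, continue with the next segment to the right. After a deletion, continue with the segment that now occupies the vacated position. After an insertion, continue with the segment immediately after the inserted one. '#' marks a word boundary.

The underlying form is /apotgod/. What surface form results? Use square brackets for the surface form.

[abotkod]

1 Progressive Voicing Assimilation: [apotgod] → [apotkod]
2 Voicing Between Vowels: [apotkod] → [abotkod]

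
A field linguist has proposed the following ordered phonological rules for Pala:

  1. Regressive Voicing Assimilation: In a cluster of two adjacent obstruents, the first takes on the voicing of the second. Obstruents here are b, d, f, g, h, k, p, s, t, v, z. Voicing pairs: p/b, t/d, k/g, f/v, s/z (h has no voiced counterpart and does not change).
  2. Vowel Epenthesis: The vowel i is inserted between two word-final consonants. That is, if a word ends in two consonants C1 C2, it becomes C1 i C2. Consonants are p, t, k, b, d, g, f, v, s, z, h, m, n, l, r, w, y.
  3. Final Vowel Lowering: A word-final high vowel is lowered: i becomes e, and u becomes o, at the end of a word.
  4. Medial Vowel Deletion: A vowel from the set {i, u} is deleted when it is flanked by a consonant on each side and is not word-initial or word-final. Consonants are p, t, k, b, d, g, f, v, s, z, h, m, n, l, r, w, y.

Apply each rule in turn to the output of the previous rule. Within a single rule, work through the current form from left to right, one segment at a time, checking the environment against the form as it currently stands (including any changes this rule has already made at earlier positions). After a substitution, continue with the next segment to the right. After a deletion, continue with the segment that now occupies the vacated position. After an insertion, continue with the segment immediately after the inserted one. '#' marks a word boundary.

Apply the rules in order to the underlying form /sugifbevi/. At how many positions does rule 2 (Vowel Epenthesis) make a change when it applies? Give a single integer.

1 Regressive Voicing Assimilation: [sugifbevi] → [sugivbevi]
2 Vowel Epenthesis: no change — [sugivbevi]
3 Final Vowel Lowering: [sugivbevi] → [sugivbeve]
4 Medial Vowel Deletion: [sugivbeve] → [sgvbeve]
Rule 2 changed 0 position(s).

0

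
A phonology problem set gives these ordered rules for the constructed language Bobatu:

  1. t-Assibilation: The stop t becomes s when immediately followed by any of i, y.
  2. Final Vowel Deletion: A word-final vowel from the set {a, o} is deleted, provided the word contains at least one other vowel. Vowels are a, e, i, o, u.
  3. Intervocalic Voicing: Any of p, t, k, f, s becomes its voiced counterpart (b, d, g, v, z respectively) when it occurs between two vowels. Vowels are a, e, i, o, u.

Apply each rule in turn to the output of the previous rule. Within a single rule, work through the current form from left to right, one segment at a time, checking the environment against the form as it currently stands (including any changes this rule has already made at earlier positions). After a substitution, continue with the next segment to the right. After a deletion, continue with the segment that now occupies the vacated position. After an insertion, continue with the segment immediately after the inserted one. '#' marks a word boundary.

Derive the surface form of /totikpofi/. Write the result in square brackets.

[tozikpovi]

1 t-Assibilation: [totikpofi] → [tosikpofi]
2 Final Vowel Deletion: no change — [tosikpofi]
3 Intervocalic Voicing: [tosikpofi] → [tozikpovi]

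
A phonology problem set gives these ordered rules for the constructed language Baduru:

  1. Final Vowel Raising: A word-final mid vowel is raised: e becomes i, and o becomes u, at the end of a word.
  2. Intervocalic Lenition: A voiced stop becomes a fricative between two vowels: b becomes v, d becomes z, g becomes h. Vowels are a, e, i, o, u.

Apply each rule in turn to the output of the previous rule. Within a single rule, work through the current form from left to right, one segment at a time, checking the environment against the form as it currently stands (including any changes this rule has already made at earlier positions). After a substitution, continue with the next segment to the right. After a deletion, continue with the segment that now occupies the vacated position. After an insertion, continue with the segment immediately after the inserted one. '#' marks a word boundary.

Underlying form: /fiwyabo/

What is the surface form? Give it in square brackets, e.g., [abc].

1 Final Vowel Raising: [fiwyabo] → [fiwyabu]
2 Intervocalic Lenition: [fiwyabu] → [fiwyavu]

[fiwyavu]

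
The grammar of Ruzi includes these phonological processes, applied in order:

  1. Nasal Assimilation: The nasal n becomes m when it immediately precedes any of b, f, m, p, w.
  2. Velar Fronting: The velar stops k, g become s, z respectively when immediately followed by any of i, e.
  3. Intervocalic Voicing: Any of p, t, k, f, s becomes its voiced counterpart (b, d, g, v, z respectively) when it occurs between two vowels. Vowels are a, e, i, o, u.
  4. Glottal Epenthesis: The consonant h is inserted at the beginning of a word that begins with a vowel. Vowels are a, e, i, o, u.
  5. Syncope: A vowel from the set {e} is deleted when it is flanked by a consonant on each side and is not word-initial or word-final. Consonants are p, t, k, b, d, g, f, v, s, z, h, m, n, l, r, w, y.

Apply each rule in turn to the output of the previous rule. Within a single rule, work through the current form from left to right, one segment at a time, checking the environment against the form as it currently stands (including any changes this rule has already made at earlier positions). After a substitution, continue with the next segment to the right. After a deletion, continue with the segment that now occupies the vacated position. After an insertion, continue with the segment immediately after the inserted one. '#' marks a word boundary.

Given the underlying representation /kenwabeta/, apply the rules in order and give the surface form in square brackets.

1 Nasal Assimilation: [kenwabeta] → [kemwabeta]
2 Velar Fronting: [kemwabeta] → [semwabeta]
3 Intervocalic Voicing: [semwabeta] → [semwabeda]
4 Glottal Epenthesis: no change — [semwabeda]
5 Syncope: [semwabeda] → [smwabda]

[smwabda]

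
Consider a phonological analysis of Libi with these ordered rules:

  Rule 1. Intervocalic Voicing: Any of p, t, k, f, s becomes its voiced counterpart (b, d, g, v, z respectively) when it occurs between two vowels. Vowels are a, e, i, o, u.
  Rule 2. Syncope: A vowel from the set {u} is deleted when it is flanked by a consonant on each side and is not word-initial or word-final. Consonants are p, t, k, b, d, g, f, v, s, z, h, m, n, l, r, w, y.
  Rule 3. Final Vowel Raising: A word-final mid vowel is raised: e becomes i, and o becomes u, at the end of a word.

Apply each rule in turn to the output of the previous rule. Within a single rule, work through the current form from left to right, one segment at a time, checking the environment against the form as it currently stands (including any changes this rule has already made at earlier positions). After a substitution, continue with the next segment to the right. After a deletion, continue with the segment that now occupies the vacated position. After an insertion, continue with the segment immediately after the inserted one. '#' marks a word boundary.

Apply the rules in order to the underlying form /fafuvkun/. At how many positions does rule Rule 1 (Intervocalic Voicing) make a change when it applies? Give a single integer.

1

Rule 1 Intervocalic Voicing: [fafuvkun] → [favuvkun]
Rule 2 Syncope: [favuvkun] → [favvkn]
Rule 3 Final Vowel Raising: no change — [favvkn]
Rule Rule 1 changed 1 position(s).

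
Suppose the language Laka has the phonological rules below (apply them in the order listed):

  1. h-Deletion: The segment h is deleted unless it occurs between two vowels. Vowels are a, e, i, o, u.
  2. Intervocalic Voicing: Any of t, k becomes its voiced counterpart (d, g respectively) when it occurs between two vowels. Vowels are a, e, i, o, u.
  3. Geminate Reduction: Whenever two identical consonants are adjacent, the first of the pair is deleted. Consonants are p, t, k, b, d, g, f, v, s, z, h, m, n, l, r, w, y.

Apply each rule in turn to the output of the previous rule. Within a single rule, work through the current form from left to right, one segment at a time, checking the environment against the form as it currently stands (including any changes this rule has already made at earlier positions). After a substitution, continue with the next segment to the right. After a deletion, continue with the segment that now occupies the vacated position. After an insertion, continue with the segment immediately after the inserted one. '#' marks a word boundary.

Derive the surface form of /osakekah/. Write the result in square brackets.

[osagega]

1 h-Deletion: [osakekah] → [osakeka]
2 Intervocalic Voicing: [osakeka] → [osagega]
3 Geminate Reduction: no change — [osagega]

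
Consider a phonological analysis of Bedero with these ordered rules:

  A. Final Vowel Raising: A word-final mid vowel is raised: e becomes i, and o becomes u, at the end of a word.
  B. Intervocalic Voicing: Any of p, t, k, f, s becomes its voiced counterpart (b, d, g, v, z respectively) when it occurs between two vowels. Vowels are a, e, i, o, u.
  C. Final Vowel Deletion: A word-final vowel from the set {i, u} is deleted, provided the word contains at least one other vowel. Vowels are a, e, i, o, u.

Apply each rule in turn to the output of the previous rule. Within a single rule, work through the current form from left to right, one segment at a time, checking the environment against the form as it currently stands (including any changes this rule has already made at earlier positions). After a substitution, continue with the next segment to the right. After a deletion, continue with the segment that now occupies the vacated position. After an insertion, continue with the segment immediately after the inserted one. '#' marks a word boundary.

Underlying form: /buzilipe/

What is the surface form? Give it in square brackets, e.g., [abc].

[buzilib]

A Final Vowel Raising: [buzilipe] → [buzilipi]
B Intervocalic Voicing: [buzilipi] → [buzilibi]
C Final Vowel Deletion: [buzilibi] → [buzilib]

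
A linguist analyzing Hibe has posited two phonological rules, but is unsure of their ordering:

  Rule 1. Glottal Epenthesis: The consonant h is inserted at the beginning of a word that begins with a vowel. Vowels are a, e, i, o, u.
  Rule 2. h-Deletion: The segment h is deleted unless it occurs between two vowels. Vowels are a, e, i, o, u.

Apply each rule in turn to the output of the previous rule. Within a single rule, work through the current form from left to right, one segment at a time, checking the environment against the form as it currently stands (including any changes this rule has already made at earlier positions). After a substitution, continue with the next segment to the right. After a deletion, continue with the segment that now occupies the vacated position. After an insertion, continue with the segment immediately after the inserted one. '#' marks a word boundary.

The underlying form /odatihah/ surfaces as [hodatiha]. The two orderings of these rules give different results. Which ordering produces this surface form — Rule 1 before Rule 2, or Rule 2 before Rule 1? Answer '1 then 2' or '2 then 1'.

Order 1 then 2:
  1 Glottal Epenthesis: [odatihah] → [hodatihah]
  2 h-Deletion: [hodatihah] → [odatiha]
  result: [odatiha]
Order 2 then 1:
  2 h-Deletion: [odatihah] → [odatiha]
  1 Glottal Epenthesis: [odatiha] → [hodatiha]
  result: [hodatiha]

2 then 1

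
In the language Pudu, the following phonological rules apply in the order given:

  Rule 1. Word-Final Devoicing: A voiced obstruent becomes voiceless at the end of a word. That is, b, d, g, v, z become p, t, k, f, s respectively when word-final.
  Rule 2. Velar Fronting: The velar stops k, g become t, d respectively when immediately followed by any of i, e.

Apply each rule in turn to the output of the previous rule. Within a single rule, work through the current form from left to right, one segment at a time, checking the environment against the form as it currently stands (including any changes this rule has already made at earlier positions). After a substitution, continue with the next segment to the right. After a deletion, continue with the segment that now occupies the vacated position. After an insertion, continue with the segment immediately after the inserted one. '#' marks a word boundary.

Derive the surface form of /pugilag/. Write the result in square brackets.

[pudilak]

Rule 1 Word-Final Devoicing: [pugilag] → [pugilak]
Rule 2 Velar Fronting: [pugilak] → [pudilak]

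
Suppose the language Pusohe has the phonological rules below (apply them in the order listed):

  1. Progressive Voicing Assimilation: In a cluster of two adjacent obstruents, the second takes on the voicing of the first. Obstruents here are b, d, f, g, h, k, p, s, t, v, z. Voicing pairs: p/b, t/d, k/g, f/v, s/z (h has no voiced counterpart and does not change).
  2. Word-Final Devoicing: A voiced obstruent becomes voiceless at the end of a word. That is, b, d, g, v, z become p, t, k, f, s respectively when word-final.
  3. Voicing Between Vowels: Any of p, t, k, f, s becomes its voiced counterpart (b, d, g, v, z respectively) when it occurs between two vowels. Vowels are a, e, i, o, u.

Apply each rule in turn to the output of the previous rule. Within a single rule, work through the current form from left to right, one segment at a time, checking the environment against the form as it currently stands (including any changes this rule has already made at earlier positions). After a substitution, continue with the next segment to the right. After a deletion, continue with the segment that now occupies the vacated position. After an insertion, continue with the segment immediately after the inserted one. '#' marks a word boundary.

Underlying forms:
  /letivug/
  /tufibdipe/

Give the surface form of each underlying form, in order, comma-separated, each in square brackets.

[ledivuk], [tuvibdibe]

/letivug/:
  1 Progressive Voicing Assimilation: no change — [letivug]
  2 Word-Final Devoicing: [letivug] → [letivuk]
  3 Voicing Between Vowels: [letivuk] → [ledivuk]
/tufibdipe/:
  1 Progressive Voicing Assimilation: no change — [tufibdipe]
  2 Word-Final Devoicing: no change — [tufibdipe]
  3 Voicing Between Vowels: [tufibdipe] → [tuvibdibe]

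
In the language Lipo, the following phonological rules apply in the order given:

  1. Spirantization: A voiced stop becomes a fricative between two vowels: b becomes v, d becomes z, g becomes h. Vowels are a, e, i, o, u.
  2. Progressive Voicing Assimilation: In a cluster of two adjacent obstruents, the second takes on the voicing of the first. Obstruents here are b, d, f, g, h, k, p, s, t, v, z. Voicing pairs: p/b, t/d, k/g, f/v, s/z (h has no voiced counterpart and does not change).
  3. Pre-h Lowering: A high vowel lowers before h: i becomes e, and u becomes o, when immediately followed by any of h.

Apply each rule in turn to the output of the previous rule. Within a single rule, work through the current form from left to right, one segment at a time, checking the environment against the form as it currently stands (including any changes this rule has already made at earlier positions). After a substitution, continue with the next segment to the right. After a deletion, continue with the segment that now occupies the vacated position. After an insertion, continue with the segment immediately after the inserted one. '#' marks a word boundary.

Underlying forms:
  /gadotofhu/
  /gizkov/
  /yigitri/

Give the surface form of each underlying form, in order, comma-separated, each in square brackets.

[gazotofhu], [gizgov], [yehitri]

/gadotofhu/:
  1 Spirantization: [gadotofhu] → [gazotofhu]
  2 Progressive Voicing Assimilation: no change — [gazotofhu]
  3 Pre-h Lowering: no change — [gazotofhu]
/gizkov/:
  1 Spirantization: no change — [gizkov]
  2 Progressive Voicing Assimilation: [gizkov] → [gizgov]
  3 Pre-h Lowering: no change — [gizgov]
/yigitri/:
  1 Spirantization: [yigitri] → [yihitri]
  2 Progressive Voicing Assimilation: no change — [yihitri]
  3 Pre-h Lowering: [yihitri] → [yehitri]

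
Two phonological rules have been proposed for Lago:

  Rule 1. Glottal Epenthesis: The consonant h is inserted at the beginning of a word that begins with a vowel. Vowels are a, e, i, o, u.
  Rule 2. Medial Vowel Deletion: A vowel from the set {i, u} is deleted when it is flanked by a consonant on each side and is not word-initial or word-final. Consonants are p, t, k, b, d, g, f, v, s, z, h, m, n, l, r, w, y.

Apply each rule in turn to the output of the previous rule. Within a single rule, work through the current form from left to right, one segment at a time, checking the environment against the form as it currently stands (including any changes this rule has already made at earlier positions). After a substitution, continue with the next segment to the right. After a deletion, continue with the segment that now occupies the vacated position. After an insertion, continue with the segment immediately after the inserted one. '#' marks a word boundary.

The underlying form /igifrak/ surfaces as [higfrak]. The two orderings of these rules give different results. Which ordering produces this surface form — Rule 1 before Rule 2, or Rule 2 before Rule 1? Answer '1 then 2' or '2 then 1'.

2 then 1

Order 1 then 2:
  1 Glottal Epenthesis: [igifrak] → [higifrak]
  2 Medial Vowel Deletion: [higifrak] → [hgfrak]
  result: [hgfrak]
Order 2 then 1:
  2 Medial Vowel Deletion: [igifrak] → [igfrak]
  1 Glottal Epenthesis: [igfrak] → [higfrak]
  result: [higfrak]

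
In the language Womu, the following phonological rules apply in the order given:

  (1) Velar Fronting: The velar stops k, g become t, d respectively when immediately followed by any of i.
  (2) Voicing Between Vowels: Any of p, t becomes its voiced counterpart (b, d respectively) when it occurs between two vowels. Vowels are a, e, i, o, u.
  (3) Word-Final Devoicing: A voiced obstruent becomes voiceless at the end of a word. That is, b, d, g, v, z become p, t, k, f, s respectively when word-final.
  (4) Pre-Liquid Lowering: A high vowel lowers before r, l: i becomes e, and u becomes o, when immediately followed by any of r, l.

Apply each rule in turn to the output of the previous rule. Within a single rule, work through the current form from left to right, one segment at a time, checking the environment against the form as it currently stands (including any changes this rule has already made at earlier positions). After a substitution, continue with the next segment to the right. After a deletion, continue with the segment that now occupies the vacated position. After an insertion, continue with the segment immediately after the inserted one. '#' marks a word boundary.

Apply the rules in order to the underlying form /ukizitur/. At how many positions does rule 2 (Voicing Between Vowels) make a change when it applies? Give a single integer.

2

(1) Velar Fronting: [ukizitur] → [utizitur]
(2) Voicing Between Vowels: [utizitur] → [udizidur]
(3) Word-Final Devoicing: no change — [udizidur]
(4) Pre-Liquid Lowering: [udizidur] → [udizidor]
Rule 2 changed 2 position(s).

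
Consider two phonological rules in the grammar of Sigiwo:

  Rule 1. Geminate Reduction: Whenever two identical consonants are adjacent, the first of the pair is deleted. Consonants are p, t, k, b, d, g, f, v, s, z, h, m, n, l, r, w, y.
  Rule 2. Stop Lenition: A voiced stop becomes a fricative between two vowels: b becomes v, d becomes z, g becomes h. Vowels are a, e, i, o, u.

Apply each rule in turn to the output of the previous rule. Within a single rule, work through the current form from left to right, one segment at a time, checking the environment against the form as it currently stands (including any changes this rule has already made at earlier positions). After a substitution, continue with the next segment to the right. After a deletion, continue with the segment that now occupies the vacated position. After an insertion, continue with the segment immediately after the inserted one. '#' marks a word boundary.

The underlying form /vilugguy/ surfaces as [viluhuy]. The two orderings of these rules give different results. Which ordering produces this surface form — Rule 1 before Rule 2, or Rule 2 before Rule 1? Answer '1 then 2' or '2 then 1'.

1 then 2

Order 1 then 2:
  1 Geminate Reduction: [vilugguy] → [viluguy]
  2 Stop Lenition: [viluguy] → [viluhuy]
  result: [viluhuy]
Order 2 then 1:
  2 Stop Lenition: no change — [vilugguy]
  1 Geminate Reduction: [vilugguy] → [viluguy]
  result: [viluguy]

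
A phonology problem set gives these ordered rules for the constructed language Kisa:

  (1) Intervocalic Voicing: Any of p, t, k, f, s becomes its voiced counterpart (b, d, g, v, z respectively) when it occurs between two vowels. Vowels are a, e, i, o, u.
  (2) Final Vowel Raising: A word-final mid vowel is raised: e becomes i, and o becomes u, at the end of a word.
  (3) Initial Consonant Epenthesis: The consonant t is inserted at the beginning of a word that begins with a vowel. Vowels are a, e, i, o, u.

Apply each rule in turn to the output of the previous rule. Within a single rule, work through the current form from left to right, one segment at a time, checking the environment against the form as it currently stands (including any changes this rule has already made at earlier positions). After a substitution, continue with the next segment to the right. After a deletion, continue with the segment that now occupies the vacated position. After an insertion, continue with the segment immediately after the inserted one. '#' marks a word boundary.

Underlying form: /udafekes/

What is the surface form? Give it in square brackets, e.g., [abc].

(1) Intervocalic Voicing: [udafekes] → [udaveges]
(2) Final Vowel Raising: no change — [udaveges]
(3) Initial Consonant Epenthesis: [udaveges] → [tudaveges]

[tudaveges]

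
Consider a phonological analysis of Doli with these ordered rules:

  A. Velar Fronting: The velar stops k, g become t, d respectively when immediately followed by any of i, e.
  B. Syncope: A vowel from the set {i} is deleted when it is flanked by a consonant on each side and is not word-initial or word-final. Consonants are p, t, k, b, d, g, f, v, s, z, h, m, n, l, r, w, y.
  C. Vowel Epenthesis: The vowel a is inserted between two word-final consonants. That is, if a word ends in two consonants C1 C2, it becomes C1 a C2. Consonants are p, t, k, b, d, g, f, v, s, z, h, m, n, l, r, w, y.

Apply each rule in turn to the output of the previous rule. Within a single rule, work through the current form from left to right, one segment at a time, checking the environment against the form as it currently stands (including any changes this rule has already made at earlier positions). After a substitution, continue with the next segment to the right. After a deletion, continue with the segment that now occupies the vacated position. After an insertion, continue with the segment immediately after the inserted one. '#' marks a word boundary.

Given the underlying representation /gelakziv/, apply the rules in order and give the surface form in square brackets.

[delakzav]

A Velar Fronting: [gelakziv] → [delakziv]
B Syncope: [delakziv] → [delakzv]
C Vowel Epenthesis: [delakzv] → [delakzav]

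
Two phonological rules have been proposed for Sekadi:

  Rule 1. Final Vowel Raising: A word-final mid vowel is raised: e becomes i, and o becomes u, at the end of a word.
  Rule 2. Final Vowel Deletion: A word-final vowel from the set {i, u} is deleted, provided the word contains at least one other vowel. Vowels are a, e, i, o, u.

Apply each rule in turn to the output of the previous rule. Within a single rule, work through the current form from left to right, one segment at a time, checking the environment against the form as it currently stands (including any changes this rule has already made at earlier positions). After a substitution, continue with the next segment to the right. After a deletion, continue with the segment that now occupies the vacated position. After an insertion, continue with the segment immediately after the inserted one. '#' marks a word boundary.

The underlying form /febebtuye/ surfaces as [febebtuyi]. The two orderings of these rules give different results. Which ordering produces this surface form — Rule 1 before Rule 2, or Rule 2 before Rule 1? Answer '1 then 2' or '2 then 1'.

Order 1 then 2:
  1 Final Vowel Raising: [febebtuye] → [febebtuyi]
  2 Final Vowel Deletion: [febebtuyi] → [febebtuy]
  result: [febebtuy]
Order 2 then 1:
  2 Final Vowel Deletion: no change — [febebtuye]
  1 Final Vowel Raising: [febebtuye] → [febebtuyi]
  result: [febebtuyi]

2 then 1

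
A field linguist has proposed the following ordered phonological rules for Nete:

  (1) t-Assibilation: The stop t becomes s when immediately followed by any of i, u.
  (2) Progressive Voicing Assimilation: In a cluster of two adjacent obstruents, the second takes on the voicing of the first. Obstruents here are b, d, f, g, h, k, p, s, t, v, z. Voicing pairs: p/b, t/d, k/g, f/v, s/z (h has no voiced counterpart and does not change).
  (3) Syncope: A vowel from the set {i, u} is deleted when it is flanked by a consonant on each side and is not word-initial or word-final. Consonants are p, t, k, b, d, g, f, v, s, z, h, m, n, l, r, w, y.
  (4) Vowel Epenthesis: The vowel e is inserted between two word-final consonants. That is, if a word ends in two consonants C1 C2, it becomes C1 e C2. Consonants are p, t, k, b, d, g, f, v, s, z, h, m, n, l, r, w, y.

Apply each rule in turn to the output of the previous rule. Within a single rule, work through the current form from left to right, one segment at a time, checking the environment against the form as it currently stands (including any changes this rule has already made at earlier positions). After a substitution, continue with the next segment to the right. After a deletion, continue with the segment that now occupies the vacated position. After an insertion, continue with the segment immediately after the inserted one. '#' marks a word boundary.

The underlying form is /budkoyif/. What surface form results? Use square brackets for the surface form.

[bdgoyef]

(1) t-Assibilation: no change — [budkoyif]
(2) Progressive Voicing Assimilation: [budkoyif] → [budgoyif]
(3) Syncope: [budgoyif] → [bdgoyf]
(4) Vowel Epenthesis: [bdgoyf] → [bdgoyef]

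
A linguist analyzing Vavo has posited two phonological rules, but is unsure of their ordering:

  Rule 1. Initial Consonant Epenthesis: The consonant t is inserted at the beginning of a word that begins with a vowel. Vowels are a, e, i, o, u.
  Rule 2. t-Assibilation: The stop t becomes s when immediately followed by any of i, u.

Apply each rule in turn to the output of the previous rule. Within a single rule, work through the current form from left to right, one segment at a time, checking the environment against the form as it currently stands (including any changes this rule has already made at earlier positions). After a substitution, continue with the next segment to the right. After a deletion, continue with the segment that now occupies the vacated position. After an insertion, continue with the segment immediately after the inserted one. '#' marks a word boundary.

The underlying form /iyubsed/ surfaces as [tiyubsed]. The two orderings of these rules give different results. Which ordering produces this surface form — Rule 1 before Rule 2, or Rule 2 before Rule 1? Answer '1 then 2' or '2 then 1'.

2 then 1

Order 1 then 2:
  1 Initial Consonant Epenthesis: [iyubsed] → [tiyubsed]
  2 t-Assibilation: [tiyubsed] → [siyubsed]
  result: [siyubsed]
Order 2 then 1:
  2 t-Assibilation: no change — [iyubsed]
  1 Initial Consonant Epenthesis: [iyubsed] → [tiyubsed]
  result: [tiyubsed]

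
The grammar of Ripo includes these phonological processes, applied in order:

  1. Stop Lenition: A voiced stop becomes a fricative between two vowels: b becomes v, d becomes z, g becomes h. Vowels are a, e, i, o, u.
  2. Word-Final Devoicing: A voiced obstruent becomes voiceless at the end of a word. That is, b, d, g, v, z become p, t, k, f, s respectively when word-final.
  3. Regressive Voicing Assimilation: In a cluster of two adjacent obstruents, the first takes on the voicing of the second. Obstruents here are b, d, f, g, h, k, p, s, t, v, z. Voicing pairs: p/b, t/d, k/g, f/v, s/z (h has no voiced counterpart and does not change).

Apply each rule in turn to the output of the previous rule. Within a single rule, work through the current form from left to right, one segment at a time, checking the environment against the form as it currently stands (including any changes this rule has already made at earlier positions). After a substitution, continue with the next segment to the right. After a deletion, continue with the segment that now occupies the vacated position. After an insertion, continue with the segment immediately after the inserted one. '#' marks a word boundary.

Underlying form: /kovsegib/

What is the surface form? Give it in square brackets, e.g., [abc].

1 Stop Lenition: [kovsegib] → [kovsehib]
2 Word-Final Devoicing: [kovsehib] → [kovsehip]
3 Regressive Voicing Assimilation: [kovsehip] → [kofsehip]

[kofsehip]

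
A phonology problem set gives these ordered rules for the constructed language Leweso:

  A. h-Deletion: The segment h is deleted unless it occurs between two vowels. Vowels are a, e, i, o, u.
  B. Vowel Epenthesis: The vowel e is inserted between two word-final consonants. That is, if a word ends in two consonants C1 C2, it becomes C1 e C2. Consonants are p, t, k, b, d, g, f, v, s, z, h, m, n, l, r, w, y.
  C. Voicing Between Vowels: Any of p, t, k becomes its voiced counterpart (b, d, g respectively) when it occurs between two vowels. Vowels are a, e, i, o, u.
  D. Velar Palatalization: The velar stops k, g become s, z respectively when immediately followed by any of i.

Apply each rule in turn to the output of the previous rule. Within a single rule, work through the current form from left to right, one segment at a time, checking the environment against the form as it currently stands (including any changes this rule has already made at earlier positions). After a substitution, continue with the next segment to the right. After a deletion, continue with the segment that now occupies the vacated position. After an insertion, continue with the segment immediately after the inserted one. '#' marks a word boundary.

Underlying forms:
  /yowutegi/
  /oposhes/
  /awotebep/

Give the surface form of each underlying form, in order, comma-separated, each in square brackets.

[yowudezi], [oboses], [awodebep]

/yowutegi/:
  A h-Deletion: no change — [yowutegi]
  B Vowel Epenthesis: no change — [yowutegi]
  C Voicing Between Vowels: [yowutegi] → [yowudegi]
  D Velar Palatalization: [yowudegi] → [yowudezi]
/oposhes/:
  A h-Deletion: [oposhes] → [oposes]
  B Vowel Epenthesis: no change — [oposes]
  C Voicing Between Vowels: [oposes] → [oboses]
  D Velar Palatalization: no change — [oboses]
/awotebep/:
  A h-Deletion: no change — [awotebep]
  B Vowel Epenthesis: no change — [awotebep]
  C Voicing Between Vowels: [awotebep] → [awodebep]
  D Velar Palatalization: no change — [awodebep]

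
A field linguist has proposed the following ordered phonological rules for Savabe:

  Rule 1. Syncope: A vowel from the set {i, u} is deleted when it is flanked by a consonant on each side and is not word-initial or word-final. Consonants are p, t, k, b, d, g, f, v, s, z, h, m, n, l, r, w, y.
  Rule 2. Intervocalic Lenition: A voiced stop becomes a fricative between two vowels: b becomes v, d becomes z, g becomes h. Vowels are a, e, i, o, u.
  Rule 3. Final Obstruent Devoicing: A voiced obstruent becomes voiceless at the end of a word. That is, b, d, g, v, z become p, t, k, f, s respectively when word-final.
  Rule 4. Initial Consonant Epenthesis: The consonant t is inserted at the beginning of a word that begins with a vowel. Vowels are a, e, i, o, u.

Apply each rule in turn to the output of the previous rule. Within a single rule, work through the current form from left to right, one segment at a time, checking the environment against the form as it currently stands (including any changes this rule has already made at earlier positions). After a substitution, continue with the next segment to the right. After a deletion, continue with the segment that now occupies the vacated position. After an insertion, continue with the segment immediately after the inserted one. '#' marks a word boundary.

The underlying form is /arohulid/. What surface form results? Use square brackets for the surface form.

[tarohlt]

Rule 1 Syncope: [arohulid] → [arohld]
Rule 2 Intervocalic Lenition: no change — [arohld]
Rule 3 Final Obstruent Devoicing: [arohld] → [arohlt]
Rule 4 Initial Consonant Epenthesis: [arohlt] → [tarohlt]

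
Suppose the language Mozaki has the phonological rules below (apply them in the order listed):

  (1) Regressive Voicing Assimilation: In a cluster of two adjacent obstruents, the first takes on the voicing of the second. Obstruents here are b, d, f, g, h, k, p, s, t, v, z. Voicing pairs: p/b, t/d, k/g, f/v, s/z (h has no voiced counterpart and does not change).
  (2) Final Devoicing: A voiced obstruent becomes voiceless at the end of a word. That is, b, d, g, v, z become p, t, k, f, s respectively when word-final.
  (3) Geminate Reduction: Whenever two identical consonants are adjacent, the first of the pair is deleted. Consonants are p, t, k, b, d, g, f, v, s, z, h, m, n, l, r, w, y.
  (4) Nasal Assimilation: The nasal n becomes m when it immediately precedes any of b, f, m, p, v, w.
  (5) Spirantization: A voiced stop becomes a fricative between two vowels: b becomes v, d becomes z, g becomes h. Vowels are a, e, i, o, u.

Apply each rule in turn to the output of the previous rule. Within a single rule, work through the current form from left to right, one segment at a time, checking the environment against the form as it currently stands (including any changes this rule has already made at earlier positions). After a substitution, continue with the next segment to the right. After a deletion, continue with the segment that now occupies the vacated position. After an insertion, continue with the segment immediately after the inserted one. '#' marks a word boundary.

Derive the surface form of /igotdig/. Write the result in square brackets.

(1) Regressive Voicing Assimilation: [igotdig] → [igoddig]
(2) Final Devoicing: [igoddig] → [igoddik]
(3) Geminate Reduction: [igoddik] → [igodik]
(4) Nasal Assimilation: no change — [igodik]
(5) Spirantization: [igodik] → [ihozik]

[ihozik]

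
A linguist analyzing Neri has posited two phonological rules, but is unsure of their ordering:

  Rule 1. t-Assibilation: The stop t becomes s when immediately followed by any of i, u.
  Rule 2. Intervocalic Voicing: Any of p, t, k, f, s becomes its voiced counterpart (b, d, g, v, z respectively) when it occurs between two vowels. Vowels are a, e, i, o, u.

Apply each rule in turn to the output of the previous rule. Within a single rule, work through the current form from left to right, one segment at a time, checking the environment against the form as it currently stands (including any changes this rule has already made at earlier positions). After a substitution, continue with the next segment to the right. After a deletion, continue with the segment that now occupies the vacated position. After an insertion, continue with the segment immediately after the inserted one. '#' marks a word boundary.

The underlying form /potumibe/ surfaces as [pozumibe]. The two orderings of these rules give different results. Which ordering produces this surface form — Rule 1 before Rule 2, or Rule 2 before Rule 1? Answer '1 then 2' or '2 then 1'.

1 then 2

Order 1 then 2:
  1 t-Assibilation: [potumibe] → [posumibe]
  2 Intervocalic Voicing: [posumibe] → [pozumibe]
  result: [pozumibe]
Order 2 then 1:
  2 Intervocalic Voicing: [potumibe] → [podumibe]
  1 t-Assibilation: no change — [podumibe]
  result: [podumibe]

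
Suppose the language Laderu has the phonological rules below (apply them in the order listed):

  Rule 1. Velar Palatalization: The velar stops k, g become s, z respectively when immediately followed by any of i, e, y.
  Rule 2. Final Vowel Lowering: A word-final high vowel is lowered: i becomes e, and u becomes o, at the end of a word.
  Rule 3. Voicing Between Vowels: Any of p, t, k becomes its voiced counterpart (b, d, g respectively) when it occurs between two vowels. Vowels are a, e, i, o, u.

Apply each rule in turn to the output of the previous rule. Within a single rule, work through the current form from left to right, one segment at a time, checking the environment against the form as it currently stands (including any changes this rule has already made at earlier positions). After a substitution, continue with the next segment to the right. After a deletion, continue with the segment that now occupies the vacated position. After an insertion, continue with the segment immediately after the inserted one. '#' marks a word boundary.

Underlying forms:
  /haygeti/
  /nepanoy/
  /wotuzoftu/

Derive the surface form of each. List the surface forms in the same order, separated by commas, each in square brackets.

/haygeti/:
  Rule 1 Velar Palatalization: [haygeti] → [hayzeti]
  Rule 2 Final Vowel Lowering: [hayzeti] → [hayzete]
  Rule 3 Voicing Between Vowels: [hayzete] → [hayzede]
/nepanoy/:
  Rule 1 Velar Palatalization: no change — [nepanoy]
  Rule 2 Final Vowel Lowering: no change — [nepanoy]
  Rule 3 Voicing Between Vowels: [nepanoy] → [nebanoy]
/wotuzoftu/:
  Rule 1 Velar Palatalization: no change — [wotuzoftu]
  Rule 2 Final Vowel Lowering: [wotuzoftu] → [wotuzofto]
  Rule 3 Voicing Between Vowels: [wotuzofto] → [woduzofto]

[hayzede], [nebanoy], [woduzofto]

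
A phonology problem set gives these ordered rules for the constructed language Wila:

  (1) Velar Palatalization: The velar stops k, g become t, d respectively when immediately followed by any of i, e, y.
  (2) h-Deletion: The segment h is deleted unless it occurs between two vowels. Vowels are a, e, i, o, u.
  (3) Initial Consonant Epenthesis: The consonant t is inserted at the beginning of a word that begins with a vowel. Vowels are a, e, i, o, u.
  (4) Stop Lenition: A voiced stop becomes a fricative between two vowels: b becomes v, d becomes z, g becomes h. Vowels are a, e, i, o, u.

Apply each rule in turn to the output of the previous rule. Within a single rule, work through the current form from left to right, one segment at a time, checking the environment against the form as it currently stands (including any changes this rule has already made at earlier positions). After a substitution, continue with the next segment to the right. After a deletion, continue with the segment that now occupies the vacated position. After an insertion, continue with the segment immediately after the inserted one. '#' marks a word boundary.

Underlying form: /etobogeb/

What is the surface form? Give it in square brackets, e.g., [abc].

(1) Velar Palatalization: [etobogeb] → [etobodeb]
(2) h-Deletion: no change — [etobodeb]
(3) Initial Consonant Epenthesis: [etobodeb] → [tetobodeb]
(4) Stop Lenition: [tetobodeb] → [tetovozeb]

[tetovozeb]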